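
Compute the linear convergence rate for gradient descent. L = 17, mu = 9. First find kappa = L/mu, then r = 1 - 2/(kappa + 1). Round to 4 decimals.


Step 1: Compute the condition number.
kappa = L/mu = 17/9 = 1.8889
Step 2: Compute the convergence rate.
r = 1 - 2/(kappa + 1) = 1 - 2*mu/(L + mu) = (L - mu)/(L + mu) = 8/26 = 0.3077


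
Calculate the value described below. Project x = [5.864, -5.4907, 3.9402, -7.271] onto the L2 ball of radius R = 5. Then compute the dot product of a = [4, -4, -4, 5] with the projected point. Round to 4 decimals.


Step 1: Compute ||x|| (intermediates to 6 decimals).
||x|| = sqrt(5.864^2 + (-5.4907)^2 + 3.9402^2 + (-7.271)^2) = 11.529393
Step 2: Project.
Since ||x|| > R, scale = R/||x|| = 5/11.529393 = 0.433674, proj(x) = scale * x
proj(x) = [2.543064, -2.381174, 1.708762, -3.153244]
Step 3: Dot product.
a^T * proj(x) = 4*2.543064 - 4*(-2.381174) - 4*1.708762 + 5*(-3.153244) = -2.9043


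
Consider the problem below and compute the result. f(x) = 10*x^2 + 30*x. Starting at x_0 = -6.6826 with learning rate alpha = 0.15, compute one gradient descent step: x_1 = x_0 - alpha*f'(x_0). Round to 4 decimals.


We compute the gradient at x_0 and apply the update.
f'(x) = 20*x + 30
f'(-6.6826) = 20*-6.6826 + 30 = -103.652
x_1 = -6.6826 - 0.15*-103.652 = 8.8652


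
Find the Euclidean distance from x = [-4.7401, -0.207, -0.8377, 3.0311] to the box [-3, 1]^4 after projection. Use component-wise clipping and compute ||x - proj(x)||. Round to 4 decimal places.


Project each component onto [-3, 1].
clip(-4.7401) = -3.0, clip(-0.207) = -0.207, clip(-0.8377) = -0.8377, clip(3.0311) = 1.0
Projection = [-3.0, -0.207, -0.8377, 1.0]
Squared diffs: [3.0279, 0.0, 0.0, 4.1254]
Distance = sqrt(7.1533) = 2.6746


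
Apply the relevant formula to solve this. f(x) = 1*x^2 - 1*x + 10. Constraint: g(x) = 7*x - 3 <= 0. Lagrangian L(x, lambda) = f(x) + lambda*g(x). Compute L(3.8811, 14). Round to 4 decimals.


Step 1: Evaluate f(x).
f(3.8811) = 1*3.8811^2 - 1*3.8811 + 10 = 21.1818
Step 2: Evaluate g(x).
g(3.8811) = 7*3.8811 - 3 = 24.1677
Step 3: Compute Lagrangian.
L = 21.1818 + 14*24.1677 = 359.5296


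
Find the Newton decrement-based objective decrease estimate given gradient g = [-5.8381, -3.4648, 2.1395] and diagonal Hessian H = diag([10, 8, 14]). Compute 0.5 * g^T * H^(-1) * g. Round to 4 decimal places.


Step 1: H is diagonal, so H^(-1) * g = [-0.5838, -0.4331, 0.1528].
Step 2: g^T H^(-1) g = sum_i g_i^2 / H_ii
  = (-5.8381)^2/10 + (-3.4648)^2/8 + (2.1395)^2/14
  = 3.4083 + 1.5006 + 0.327 = 5.2359
Step 3: Objective decrease = 0.5 * g^T H^(-1) g = 2.618


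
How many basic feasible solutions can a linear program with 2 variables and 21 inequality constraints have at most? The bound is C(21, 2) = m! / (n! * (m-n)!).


Each vertex corresponds to some choice of n active constraints out of m, so the number of vertices is at most C(m, n) = m! / (n!(m-n)!).
m = 21, n = 2
Numerator: 21 * 20
Denominator: 2! = 2
C(21, 2) = 210


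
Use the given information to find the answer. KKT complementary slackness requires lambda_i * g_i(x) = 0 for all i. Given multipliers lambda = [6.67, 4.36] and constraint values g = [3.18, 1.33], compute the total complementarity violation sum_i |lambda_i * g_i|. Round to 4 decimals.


KKT complementary slackness check:
lambda_1 * g_1 = 6.67 * 3.18 = 21.2106
lambda_2 * g_2 = 4.36 * 1.33 = 5.7988
Total violation = 21.2106 + 5.7988 = 27.0094


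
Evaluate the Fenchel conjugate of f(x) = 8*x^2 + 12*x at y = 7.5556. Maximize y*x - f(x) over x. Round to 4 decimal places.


f*(y) = sup_x {y*x - a*x^2 - b*x} = sup_x {(y-b)*x - a*x^2}
FOC: (y - b) - 2a*x = 0 => x* = (y - b)/(2a)
x* = (7.5556 - 12)/(2*8) = -0.2778
f*(7.5556) = (y-b)^2/(4a) = (7.5556 - 12)^2/(4*8)
= 19.7527/32 = 0.6173


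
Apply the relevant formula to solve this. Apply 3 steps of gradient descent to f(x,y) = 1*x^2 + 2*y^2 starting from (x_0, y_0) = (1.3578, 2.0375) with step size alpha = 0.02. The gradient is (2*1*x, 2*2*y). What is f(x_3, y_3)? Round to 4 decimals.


Gradient descent on f(x,y) = 1*x^2 + 2*y^2.
Starting point: (1.3578, 2.0375), alpha = 0.02
Step 1: grad_x = 2*1*1.3578 = 2.7156, grad_y = 2*2*2.0375 = 8.15
  x_1 = 1.3578 - 0.02*2.7156 = 1.3035
  y_1 = 2.0375 - 0.02*8.15 = 1.8745
Step 2: grad_x = 2*1*1.3035 = 2.607, grad_y = 2*2*1.8745 = 7.498
  x_2 = 1.3035 - 0.02*2.607 = 1.2513
  y_2 = 1.8745 - 0.02*7.498 = 1.7245
Step 3: grad_x = 2*1*1.2513 = 2.5027, grad_y = 2*2*1.7245 = 6.8982
  x_3 = 1.2513 - 0.02*2.5027 = 1.2013
  y_3 = 1.7245 - 0.02*6.8982 = 1.5866
f(1.2013, 1.5866) = 1*1.2013^2 + 2*1.5866^2 = 6.4776


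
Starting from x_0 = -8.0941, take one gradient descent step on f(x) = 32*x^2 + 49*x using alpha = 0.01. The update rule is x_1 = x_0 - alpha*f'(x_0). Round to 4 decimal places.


We compute the gradient at x_0 and apply the update.
f'(x) = 64*x + 49
f'(-8.0941) = 64*-8.0941 + 49 = -469.0224
x_1 = -8.0941 - 0.01*-469.0224 = -3.4039


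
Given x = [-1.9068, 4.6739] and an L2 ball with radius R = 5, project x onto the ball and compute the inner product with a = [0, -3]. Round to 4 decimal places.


Step 1: Compute ||x|| (intermediates to 6 decimals).
||x|| = sqrt((-1.9068)^2 + 4.6739^2) = 5.047893
Step 2: Project.
Since ||x|| > R, scale = R/||x|| = 5/5.047893 = 0.990512, proj(x) = scale * x
proj(x) = [-1.888708, 4.629554]
Step 3: Dot product.
a^T * proj(x) = 0*(-1.888708) - 3*4.629554 = -13.8887


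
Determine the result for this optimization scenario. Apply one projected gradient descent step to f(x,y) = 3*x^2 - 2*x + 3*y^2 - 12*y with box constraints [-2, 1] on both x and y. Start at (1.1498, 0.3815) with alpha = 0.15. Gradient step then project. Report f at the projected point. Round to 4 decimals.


Step 1: Compute gradient at (1.1498, 0.3815).
grad_x = 2*3*1.1498 - 2 = 4.8988
grad_y = 2*3*0.3815 - 12 = -9.711
Step 2: Gradient step.
x_raw = 1.1498 - 0.15*4.8988 = 0.415
y_raw = 0.3815 - 0.15*-9.711 = 1.8382
Step 3: Project onto [-2, 1].
x_proj = clip(0.415) = 0.415
y_proj = clip(1.8382) = 1.0
Step 4: Evaluate f.
f(0.415, 1.0) = -9.3133


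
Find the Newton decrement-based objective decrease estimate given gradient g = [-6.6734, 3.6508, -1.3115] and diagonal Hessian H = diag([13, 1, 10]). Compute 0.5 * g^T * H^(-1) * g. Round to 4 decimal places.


Step 1: H is diagonal, so H^(-1) * g = [-0.5133, 3.6508, -0.1312].
Step 2: g^T H^(-1) g = sum_i g_i^2 / H_ii
  = (-6.6734)^2/13 + (3.6508)^2/1 + (-1.3115)^2/10
  = 3.4257 + 13.3283 + 0.172 = 16.9261
Step 3: Objective decrease = 0.5 * g^T H^(-1) g = 8.463


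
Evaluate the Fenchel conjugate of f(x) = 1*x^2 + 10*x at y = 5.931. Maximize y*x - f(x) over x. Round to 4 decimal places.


f*(y) = sup_x {y*x - a*x^2 - b*x} = sup_x {(y-b)*x - a*x^2}
FOC: (y - b) - 2a*x = 0 => x* = (y - b)/(2a)
x* = (5.931 - 10)/(2*1) = -2.0345
f*(5.931) = (y-b)^2/(4a) = (5.931 - 10)^2/(4*1)
= 16.5568/4 = 4.1392


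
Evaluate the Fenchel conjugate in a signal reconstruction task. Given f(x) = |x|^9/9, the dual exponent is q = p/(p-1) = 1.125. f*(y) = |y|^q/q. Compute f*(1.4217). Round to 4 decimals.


The conjugate exponent q satisfies 1/p + 1/q = 1.
p = 9, so q = 9/(9 - 1) = 1.125
|y|^q = 1.4217^1.125 = 1.4856
f*(1.4217) = 1.4856 / 1.125 = 1.3206


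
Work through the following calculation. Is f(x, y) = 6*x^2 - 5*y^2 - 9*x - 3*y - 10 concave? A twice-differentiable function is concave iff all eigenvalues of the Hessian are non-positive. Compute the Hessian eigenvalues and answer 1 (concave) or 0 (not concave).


The Hessian of f(x,y) = 6*x^2 - 5*y^2 - 9*x - 3*y - 10 is:
H = [[12, 0], [0, -10]]
Trace = 12 - 10 = 2
Determinant = 12*-10 - (0)^2 = -120
Discriminant = (2)^2 - 4*-120 = 484.0
Eigenvalues: lambda_1 = -10.0, lambda_2 = 12.0
The function is not concave.

0


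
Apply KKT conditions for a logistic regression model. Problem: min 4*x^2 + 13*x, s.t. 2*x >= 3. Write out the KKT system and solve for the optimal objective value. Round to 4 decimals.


Step 1: Try lambda = 0 (constraint inactive).
x_unc = -13/(2*4) = -1.625
Check: 2*-1.625 = -3.25 < 3 -- violated!
Step 2: Constraint must be active: 2*x = 3
x* = 3/2 = 1.5
lambda = (2*4*1.5 + 13)/2 = 12.5
Step 3: Compute optimal value.
f(x*) = 4*1.5^2 + 13*1.5 = 28.5


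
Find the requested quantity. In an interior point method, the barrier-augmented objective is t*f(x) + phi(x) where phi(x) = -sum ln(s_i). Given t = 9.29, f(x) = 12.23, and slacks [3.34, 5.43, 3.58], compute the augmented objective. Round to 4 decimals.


Step 1: Compute log-barrier.
ln values: [1.206, 1.6919, 1.2754]
phi = -(1.206 + 1.6919 + 1.2754) = -4.1733
Step 2: Compute augmented objective.
t*f(x) = 9.29*12.23 = 113.6167
Total = 113.6167 - 4.1733 = 109.4434


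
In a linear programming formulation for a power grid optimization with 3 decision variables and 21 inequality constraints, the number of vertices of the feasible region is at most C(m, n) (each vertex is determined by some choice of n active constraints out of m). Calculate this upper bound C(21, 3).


Each vertex corresponds to some choice of n active constraints out of m, so the number of vertices is at most C(m, n) = m! / (n!(m-n)!).
m = 21, n = 3
Numerator: 21 * 20 * 19
Denominator: 3! = 6
C(21, 3) = 1330


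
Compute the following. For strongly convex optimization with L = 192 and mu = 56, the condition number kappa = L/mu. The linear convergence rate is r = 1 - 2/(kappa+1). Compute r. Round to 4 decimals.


Step 1: Compute the condition number.
kappa = L/mu = 192/56 = 3.4286
Step 2: Compute the convergence rate.
r = 1 - 2/(kappa + 1) = 1 - 2*mu/(L + mu) = (L - mu)/(L + mu) = 136/248 = 0.5484


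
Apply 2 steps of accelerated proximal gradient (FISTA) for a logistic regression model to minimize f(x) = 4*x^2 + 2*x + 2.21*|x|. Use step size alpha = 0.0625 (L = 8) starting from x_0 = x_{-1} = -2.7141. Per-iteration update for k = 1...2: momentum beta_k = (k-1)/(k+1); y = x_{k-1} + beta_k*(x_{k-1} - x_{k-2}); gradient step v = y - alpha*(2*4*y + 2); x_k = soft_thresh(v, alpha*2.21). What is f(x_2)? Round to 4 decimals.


FISTA on f(x) = 4*x^2 + 2*x + 2.21*|x|
L = 8, alpha = 0.0625
Iteration 1: beta = 0.0, y = -2.7141 + 0.0*(-2.7141 + 2.7141) = -2.7141
  grad(y) = -19.7128, v = y - alpha*grad = -1.4821
  prox(v) = soft_thresh(-1.4821, 0.1381) = -1.3439
Iteration 2: beta = 0.3333, y = -1.3439 + 0.3333*(-1.3439 + 2.7141) = -0.8872
  grad(y) = -5.0976, v = y - alpha*grad = -0.5686
  prox(v) = soft_thresh(-0.5686, 0.1381) = -0.4305
f(x_2) = 4*(-0.4305)^2 + 2*(-0.4305) + 2.21*|-0.4305| = 0.8316


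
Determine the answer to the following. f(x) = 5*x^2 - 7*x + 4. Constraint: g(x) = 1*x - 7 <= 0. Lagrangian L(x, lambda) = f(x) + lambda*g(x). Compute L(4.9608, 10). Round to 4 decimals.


Step 1: Evaluate f(x).
f(4.9608) = 5*4.9608^2 - 7*4.9608 + 4 = 92.3221
Step 2: Evaluate g(x).
g(4.9608) = 1*4.9608 - 7 = -2.0392
Step 3: Compute Lagrangian.
L = 92.3221 + 10*-2.0392 = 71.9301


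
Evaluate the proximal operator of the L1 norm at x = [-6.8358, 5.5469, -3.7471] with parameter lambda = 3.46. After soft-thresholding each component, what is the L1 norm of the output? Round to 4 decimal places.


Soft-thresholding with lambda = 3.46:
prox(-6.8358) = sign(-6.8358)*max(|-6.8358| - 3.46, 0) = -3.3758
prox(5.5469) = sign(5.5469)*max(|5.5469| - 3.46, 0) = 2.0869
prox(-3.7471) = sign(-3.7471)*max(|-3.7471| - 3.46, 0) = -0.2871
prox(x) = [-3.3758, 2.0869, -0.2871]
||prox(x)||_1 = 3.3758 + 2.0869 + 0.2871 = 5.7498


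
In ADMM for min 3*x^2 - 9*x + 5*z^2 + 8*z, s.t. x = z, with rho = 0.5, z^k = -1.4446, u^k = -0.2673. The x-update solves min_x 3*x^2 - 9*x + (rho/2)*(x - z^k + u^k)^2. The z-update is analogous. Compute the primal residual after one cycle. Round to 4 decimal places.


ADMM iteration with rho = 0.5, z^k = -1.4446, u^k = -0.2673
Step 1: x-update.
Minimize 3*x^2 - 9*x + (0.5/2)*(x + 1.4446 - 0.2673)^2
FOC: (2*3 + 0.5)*x = 9 + 0.5*(-1.4446 + 0.2673)
x^{k+1} = 1.2941
Step 2: z-update.
Minimize 5*z^2 + 8*z + (0.5/2)*(1.2941 - z - 0.2673)^2
FOC: (2*5 + 0.5)*z = -8 + 0.5*(1.2941 - 0.2673)
z^{k+1} = -0.713
Step 3: u-update.
u^{k+1} = -0.2673 + 1.2941 + 0.713 = 1.7398
Step 4: Primal residual = |1.2941 + 0.713| = 2.0071


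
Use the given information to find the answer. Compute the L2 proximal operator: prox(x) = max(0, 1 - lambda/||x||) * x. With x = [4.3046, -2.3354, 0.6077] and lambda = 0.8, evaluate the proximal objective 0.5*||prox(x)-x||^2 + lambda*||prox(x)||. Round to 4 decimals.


Step 1: Compute ||x||.
||x|| = 4.9349
Step 2: Compute scaling factor.
scale = max(0, 1 - 0.8/4.9349) = 0.8379
Step 3: prox(x) = [3.6068, -1.9568, 0.5092]
||prox(x)|| = 4.1349
Step 4: Proximal objective.
0.5*||prox-x||^2 = 0.32
lambda*||prox|| = 3.3079
Total = 3.6279


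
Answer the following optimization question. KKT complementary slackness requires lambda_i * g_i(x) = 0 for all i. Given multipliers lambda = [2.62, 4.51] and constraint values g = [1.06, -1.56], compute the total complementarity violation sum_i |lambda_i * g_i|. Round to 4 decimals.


KKT complementary slackness check:
lambda_1 * g_1 = 2.62 * 1.06 = 2.7772
lambda_2 * g_2 = 4.51 * -1.56 = -7.0356
Total violation = 2.7772 + 7.0356 = 9.8128


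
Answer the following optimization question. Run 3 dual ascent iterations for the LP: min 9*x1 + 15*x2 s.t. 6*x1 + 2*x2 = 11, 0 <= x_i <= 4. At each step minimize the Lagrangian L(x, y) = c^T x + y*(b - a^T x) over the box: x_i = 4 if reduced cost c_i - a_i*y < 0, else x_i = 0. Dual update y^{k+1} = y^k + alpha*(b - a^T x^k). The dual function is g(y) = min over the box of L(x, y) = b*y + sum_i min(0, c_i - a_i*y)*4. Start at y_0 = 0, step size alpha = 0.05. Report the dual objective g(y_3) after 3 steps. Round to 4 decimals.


Dual ascent for LP: min 9*x1 + 15*x2, 6*x1 + 2*x2 = 11, 0 <= x_i <= 4
Step 1: y^k = 0.0, reduced costs: (9.0, 15.0)
  x^k = (0.0, 0.0), subgradient = b - a^T x = 11.0
  y^{k+1} = 0.0 + 0.05*11.0 = 0.55
Step 2: y^k = 0.55, reduced costs: (5.7, 13.9)
  x^k = (0.0, 0.0), subgradient = b - a^T x = 11.0
  y^{k+1} = 0.55 + 0.05*11.0 = 1.1
Step 3: y^k = 1.1, reduced costs: (2.4, 12.8)
  x^k = (0.0, 0.0), subgradient = b - a^T x = 11.0
  y^{k+1} = 1.1 + 0.05*11.0 = 1.65
Dual objective at y_3 = 1.65: reduced costs (-0.9, 11.7), box minimizer x = (4.0, 0.0)
g(y_3) = b*y + (c1 - a1*y)*x1 + (c2 - a2*y)*x2 = 11*1.65 + (-0.9)*4.0 + 11.7*0.0 = 18.15 - 3.6 + 0.0 = 14.55


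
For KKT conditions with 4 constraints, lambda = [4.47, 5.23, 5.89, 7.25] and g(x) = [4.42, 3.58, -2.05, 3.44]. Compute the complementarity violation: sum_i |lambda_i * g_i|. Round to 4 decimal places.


KKT complementary slackness check:
lambda_1 * g_1 = 4.47 * 4.42 = 19.7574
lambda_2 * g_2 = 5.23 * 3.58 = 18.7234
lambda_3 * g_3 = 5.89 * -2.05 = -12.0745
lambda_4 * g_4 = 7.25 * 3.44 = 24.94
Total violation = 19.7574 + 18.7234 + 12.0745 + 24.94 = 75.4953


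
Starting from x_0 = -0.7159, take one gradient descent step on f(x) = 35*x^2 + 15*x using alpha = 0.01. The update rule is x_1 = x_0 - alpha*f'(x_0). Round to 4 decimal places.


We compute the gradient at x_0 and apply the update.
f'(x) = 70*x + 15
f'(-0.7159) = 70*-0.7159 + 15 = -35.113
x_1 = -0.7159 - 0.01*-35.113 = -0.3648


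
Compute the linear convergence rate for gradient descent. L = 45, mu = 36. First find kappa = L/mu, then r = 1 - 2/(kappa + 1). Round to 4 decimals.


Step 1: Compute the condition number.
kappa = L/mu = 45/36 = 1.25
Step 2: Compute the convergence rate.
r = 1 - 2/(kappa + 1) = 1 - 2*mu/(L + mu) = (L - mu)/(L + mu) = 9/81 = 0.1111


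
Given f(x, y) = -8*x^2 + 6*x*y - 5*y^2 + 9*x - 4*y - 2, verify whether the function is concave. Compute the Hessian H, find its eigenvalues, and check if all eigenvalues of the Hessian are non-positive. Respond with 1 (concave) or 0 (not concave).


The Hessian of f(x,y) = -8*x^2 + 6*x*y - 5*y^2 + 9*x - 4*y - 2 is:
H = [[-16, 6], [6, -10]]
Trace = -16 - 10 = -26
Determinant = -16*-10 - (6)^2 = 124
Discriminant = (-26)^2 - 4*124 = 180.0
Eigenvalues: lambda_1 = -19.7082, lambda_2 = -6.2918
The function is concave.

1


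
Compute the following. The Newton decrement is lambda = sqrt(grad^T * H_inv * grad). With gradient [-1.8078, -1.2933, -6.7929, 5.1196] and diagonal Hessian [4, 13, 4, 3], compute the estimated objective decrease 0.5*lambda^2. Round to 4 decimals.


Step 1: H is diagonal, so H^(-1) * g = [-0.452, -0.0995, -1.6982, 1.7065].
Step 2: g^T H^(-1) g = sum_i g_i^2 / H_ii
  = (-1.8078)^2/4 + (-1.2933)^2/13 + (-6.7929)^2/4 + (5.1196)^2/3
  = 0.817 + 0.1287 + 11.5359 + 8.7368 = 21.2183
Step 3: Objective decrease = 0.5 * g^T H^(-1) g = 10.6092


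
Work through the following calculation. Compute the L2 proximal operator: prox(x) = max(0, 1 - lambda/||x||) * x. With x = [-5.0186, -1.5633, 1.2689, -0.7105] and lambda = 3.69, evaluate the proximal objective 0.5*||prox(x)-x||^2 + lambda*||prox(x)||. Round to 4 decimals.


Step 1: Compute ||x||.
||x|| = 5.4539
Step 2: Compute scaling factor.
scale = max(0, 1 - 3.69/5.4539) = 0.3234
Step 3: prox(x) = [-1.6231, -0.5056, 0.4104, -0.2298]
||prox(x)|| = 1.7639
Step 4: Proximal objective.
0.5*||prox-x||^2 = 6.8081
lambda*||prox|| = 6.5088
Total = 13.3169


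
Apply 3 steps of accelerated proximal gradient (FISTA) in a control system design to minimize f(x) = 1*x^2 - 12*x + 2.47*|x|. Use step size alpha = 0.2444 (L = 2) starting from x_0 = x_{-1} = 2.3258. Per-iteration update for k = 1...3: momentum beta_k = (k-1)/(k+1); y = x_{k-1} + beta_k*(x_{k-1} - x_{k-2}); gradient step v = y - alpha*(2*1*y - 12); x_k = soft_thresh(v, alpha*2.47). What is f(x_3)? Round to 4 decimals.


FISTA on f(x) = 1*x^2 - 12*x + 2.47*|x|
L = 2, alpha = 0.2444
Iteration 1: beta = 0.0, y = 2.3258 + 0.0*(2.3258 - 2.3258) = 2.3258
  grad(y) = -7.3484, v = y - alpha*grad = 4.1217
  prox(v) = soft_thresh(4.1217, 0.6037) = 3.5181
Iteration 2: beta = 0.3333, y = 3.5181 + 0.3333*(3.5181 - 2.3258) = 3.9155
  grad(y) = -4.169, v = y - alpha*grad = 4.9344
  prox(v) = soft_thresh(4.9344, 0.6037) = 4.3307
Iteration 3: beta = 0.5, y = 4.3307 + 0.5*(4.3307 - 3.5181) = 4.7371
  grad(y) = -2.5259, v = y - alpha*grad = 5.3544
  prox(v) = soft_thresh(5.3544, 0.6037) = 4.7507
f(x_3) = 1*4.7507^2 - 12*4.7507 + 2.47*|4.7507| = -22.705


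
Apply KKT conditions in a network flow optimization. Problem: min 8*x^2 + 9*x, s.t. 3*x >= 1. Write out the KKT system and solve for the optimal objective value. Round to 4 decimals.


Step 1: Try lambda = 0 (constraint inactive).
x_unc = -9/(2*8) = -0.5625
Check: 3*-0.5625 = -1.6875 < 1 -- violated!
Step 2: Constraint must be active: 3*x = 1
x* = 1/3 = 0.3333 (rounded; the exact value 1/3 is used below)
lambda = (2*8*(1/3) + 9)/3 = 4.7778
Step 3: Compute optimal value.
f(x*) = 8*(1/3)^2 + 9*(1/3) = 3.8889


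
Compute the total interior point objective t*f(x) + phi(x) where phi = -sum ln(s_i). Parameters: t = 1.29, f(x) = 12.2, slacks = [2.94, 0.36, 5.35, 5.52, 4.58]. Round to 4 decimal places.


Step 1: Compute log-barrier.
ln values: [1.0784, -1.0217, 1.6771, 1.7084, 1.5217]
phi = -(1.0784 - 1.0217 + 1.6771 + 1.7084 + 1.5217) = -4.9639
Step 2: Compute augmented objective.
t*f(x) = 1.29*12.2 = 15.738
Total = 15.738 - 4.9639 = 10.7741


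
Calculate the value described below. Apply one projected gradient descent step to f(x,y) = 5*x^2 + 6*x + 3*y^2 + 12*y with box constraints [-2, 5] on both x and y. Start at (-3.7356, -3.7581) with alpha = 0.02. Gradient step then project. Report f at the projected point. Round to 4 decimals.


Step 1: Compute gradient at (-3.7356, -3.7581).
grad_x = 2*5*-3.7356 + 6 = -31.356
grad_y = 2*3*-3.7581 + 12 = -10.5486
Step 2: Gradient step.
x_raw = -3.7356 - 0.02*-31.356 = -3.1085
y_raw = -3.7581 - 0.02*-10.5486 = -3.5471
Step 3: Project onto [-2, 5].
x_proj = clip(-3.1085) = -2.0
y_proj = clip(-3.5471) = -2.0
Step 4: Evaluate f.
f(-2.0, -2.0) = -4.0


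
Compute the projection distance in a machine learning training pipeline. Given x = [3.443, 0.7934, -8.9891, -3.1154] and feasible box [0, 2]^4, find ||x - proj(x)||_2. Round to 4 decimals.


Project each component onto [0, 2].
clip(3.443) = 2.0, clip(0.7934) = 0.7934, clip(-8.9891) = 0.0, clip(-3.1154) = 0.0
Projection = [2.0, 0.7934, 0.0, 0.0]
Squared diffs: [2.0822, 0.0, 80.8039, 9.7057]
Distance = sqrt(92.5918) = 9.6225


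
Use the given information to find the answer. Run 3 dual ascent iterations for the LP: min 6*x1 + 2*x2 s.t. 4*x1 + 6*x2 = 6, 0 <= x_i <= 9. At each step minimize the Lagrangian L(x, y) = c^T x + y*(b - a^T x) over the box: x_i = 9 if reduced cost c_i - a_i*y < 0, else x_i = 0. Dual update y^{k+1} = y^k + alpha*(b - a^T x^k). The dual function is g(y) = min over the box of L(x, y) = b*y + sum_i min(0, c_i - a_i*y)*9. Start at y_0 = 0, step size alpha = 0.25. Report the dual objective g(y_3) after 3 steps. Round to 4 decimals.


Dual ascent for LP: min 6*x1 + 2*x2, 4*x1 + 6*x2 = 6, 0 <= x_i <= 9
Step 1: y^k = 0.0, reduced costs: (6.0, 2.0)
  x^k = (0.0, 0.0), subgradient = b - a^T x = 6.0
  y^{k+1} = 0.0 + 0.25*6.0 = 1.5
Step 2: y^k = 1.5, reduced costs: (0.0, -7.0)
  x^k = (0.0, 9.0), subgradient = b - a^T x = -48.0
  y^{k+1} = 1.5 + 0.25*-48.0 = -10.5
Step 3: y^k = -10.5, reduced costs: (48.0, 65.0)
  x^k = (0.0, 0.0), subgradient = b - a^T x = 6.0
  y^{k+1} = -10.5 + 0.25*6.0 = -9.0
Dual objective at y_3 = -9.0: reduced costs (42.0, 56.0), box minimizer x = (0.0, 0.0)
g(y_3) = b*y + (c1 - a1*y)*x1 + (c2 - a2*y)*x2 = 6*(-9.0) + 42.0*0.0 + 56.0*0.0 = -54.0 + 0.0 + 0.0 = -54.0


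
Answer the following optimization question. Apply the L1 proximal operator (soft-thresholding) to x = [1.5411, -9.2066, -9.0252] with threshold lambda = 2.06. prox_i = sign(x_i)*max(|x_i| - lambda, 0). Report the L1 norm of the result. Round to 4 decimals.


Soft-thresholding with lambda = 2.06:
prox(1.5411) = sign(1.5411)*max(|1.5411| - 2.06, 0) = 0.0
prox(-9.2066) = sign(-9.2066)*max(|-9.2066| - 2.06, 0) = -7.1466
prox(-9.0252) = sign(-9.0252)*max(|-9.0252| - 2.06, 0) = -6.9652
prox(x) = [0.0, -7.1466, -6.9652]
||prox(x)||_1 = 0.0 + 7.1466 + 6.9652 = 14.1118


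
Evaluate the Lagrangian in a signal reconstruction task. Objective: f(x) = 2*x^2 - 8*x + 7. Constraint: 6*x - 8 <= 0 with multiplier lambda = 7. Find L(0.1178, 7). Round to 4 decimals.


Step 1: Evaluate f(x).
f(0.1178) = 2*0.1178^2 - 8*0.1178 + 7 = 6.0854
Step 2: Evaluate g(x).
g(0.1178) = 6*0.1178 - 8 = -7.2932
Step 3: Compute Lagrangian.
L = 6.0854 + 7*-7.2932 = -44.967


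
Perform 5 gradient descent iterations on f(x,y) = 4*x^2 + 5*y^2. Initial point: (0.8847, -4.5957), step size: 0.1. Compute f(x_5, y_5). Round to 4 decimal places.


Gradient descent on f(x,y) = 4*x^2 + 5*y^2.
Starting point: (0.8847, -4.5957), alpha = 0.1
Step 1: grad_x = 2*4*0.8847 = 7.0776, grad_y = 2*5*-4.5957 = -45.957
  x_1 = 0.8847 - 0.1*7.0776 = 0.1769
  y_1 = -4.5957 - 0.1*-45.957 = 0.0
Step 2: grad_x = 2*4*0.1769 = 1.4155, grad_y = 2*5*0.0 = 0.0
  x_2 = 0.1769 - 0.1*1.4155 = 0.0354
  y_2 = 0.0 - 0.1*0.0 = 0.0
Step 3: grad_x = 2*4*0.0354 = 0.2831, grad_y = 2*5*0.0 = 0.0
  x_3 = 0.0354 - 0.1*0.2831 = 0.0071
  y_3 = 0.0 - 0.1*0.0 = 0.0
Step 4: grad_x = 2*4*0.0071 = 0.0566, grad_y = 2*5*0.0 = 0.0
  x_4 = 0.0071 - 0.1*0.0566 = 0.0014
  y_4 = 0.0 - 0.1*0.0 = 0.0
Step 5: grad_x = 2*4*0.0014 = 0.0113, grad_y = 2*5*0.0 = 0.0
  x_5 = 0.0014 - 0.1*0.0113 = 0.0003
  y_5 = 0.0 - 0.1*0.0 = 0.0
f(0.0003, 0.0) = 4*0.0003^2 + 5*0.0^2 = 0.0


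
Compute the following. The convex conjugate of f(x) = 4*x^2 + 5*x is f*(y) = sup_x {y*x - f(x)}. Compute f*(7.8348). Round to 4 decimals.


f*(y) = sup_x {y*x - a*x^2 - b*x} = sup_x {(y-b)*x - a*x^2}
FOC: (y - b) - 2a*x = 0 => x* = (y - b)/(2a)
x* = (7.8348 - 5)/(2*4) = 0.3544
f*(7.8348) = (y-b)^2/(4a) = (7.8348 - 5)^2/(4*4)
= 8.0361/16 = 0.5023


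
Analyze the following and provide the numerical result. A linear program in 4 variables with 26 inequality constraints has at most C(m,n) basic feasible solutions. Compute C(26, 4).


Each vertex corresponds to some choice of n active constraints out of m, so the number of vertices is at most C(m, n) = m! / (n!(m-n)!).
m = 26, n = 4
Numerator: 26 * 25 * 24 * 23
Denominator: 4! = 24
C(26, 4) = 14950


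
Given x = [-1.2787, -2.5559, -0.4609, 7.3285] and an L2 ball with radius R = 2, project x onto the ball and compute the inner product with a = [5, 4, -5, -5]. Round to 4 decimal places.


Step 1: Compute ||x|| (intermediates to 6 decimals).
||x|| = sqrt((-1.2787)^2 + (-2.5559)^2 + (-0.4609)^2 + 7.3285^2) = 7.879533
Step 2: Project.
Since ||x|| > R, scale = R/||x|| = 2/7.879533 = 0.253822, proj(x) = scale * x
proj(x) = [-0.324562, -0.648744, -0.116987, 1.860135]
Step 3: Dot product.
a^T * proj(x) = 5*(-0.324562) + 4*(-0.648744) - 5*(-0.116987) - 5*1.860135 = -12.9335


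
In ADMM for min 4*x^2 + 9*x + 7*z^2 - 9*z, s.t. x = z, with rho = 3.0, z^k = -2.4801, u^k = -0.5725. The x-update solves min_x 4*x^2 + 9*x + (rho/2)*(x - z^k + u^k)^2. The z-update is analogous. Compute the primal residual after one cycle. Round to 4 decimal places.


ADMM iteration with rho = 3.0, z^k = -2.4801, u^k = -0.5725
Step 1: x-update.
Minimize 4*x^2 + 9*x + (3.0/2)*(x + 2.4801 - 0.5725)^2
FOC: (2*4 + 3.0)*x = -9 + 3.0*(-2.4801 + 0.5725)
x^{k+1} = -1.3384
Step 2: z-update.
Minimize 7*z^2 - 9*z + (3.0/2)*(-1.3384 - z - 0.5725)^2
FOC: (2*7 + 3.0)*z = 9 + 3.0*(-1.3384 - 0.5725)
z^{k+1} = 0.1922
Step 3: u-update.
u^{k+1} = -0.5725 - 1.3384 - 0.1922 = -2.1031
Step 4: Primal residual = |-1.3384 - 0.1922| = 1.5306


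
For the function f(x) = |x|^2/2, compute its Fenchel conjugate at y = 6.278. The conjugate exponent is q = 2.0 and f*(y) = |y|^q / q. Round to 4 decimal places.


The conjugate exponent q satisfies 1/p + 1/q = 1.
p = 2, so q = 2/(2 - 1) = 2.0
|y|^q = 6.278^2.0 = 39.4133
f*(6.278) = 39.4133 / 2.0 = 19.7066


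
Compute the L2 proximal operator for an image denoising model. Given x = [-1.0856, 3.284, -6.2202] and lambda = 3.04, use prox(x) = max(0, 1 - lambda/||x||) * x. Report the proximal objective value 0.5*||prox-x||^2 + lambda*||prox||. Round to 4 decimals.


Step 1: Compute ||x||.
||x|| = 7.1172
Step 2: Compute scaling factor.
scale = max(0, 1 - 3.04/7.1172) = 0.5729
Step 3: prox(x) = [-0.6219, 1.8813, -3.5633]
||prox(x)|| = 4.0772
Step 4: Proximal objective.
0.5*||prox-x||^2 = 4.6208
lambda*||prox|| = 12.3947
Total = 17.0154


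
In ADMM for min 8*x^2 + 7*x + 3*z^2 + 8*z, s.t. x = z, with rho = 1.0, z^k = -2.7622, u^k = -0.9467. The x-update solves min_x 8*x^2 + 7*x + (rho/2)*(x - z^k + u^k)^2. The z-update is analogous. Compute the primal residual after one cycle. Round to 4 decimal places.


ADMM iteration with rho = 1.0, z^k = -2.7622, u^k = -0.9467
Step 1: x-update.
Minimize 8*x^2 + 7*x + (1.0/2)*(x + 2.7622 - 0.9467)^2
FOC: (2*8 + 1.0)*x = -7 + 1.0*(-2.7622 + 0.9467)
x^{k+1} = -0.5186
Step 2: z-update.
Minimize 3*z^2 + 8*z + (1.0/2)*(-0.5186 - z - 0.9467)^2
FOC: (2*3 + 1.0)*z = -8 + 1.0*(-0.5186 - 0.9467)
z^{k+1} = -1.3522
Step 3: u-update.
u^{k+1} = -0.9467 - 0.5186 + 1.3522 = -0.1131
Step 4: Primal residual = |-0.5186 + 1.3522| = 0.8336


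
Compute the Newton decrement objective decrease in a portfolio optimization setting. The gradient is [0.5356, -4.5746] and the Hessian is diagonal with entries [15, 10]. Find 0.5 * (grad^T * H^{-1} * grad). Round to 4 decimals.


Step 1: H is diagonal, so H^(-1) * g = [0.0357, -0.4575].
Step 2: g^T H^(-1) g = sum_i g_i^2 / H_ii
  = (0.5356)^2/15 + (-4.5746)^2/10
  = 0.0191 + 2.0927 = 2.1118
Step 3: Objective decrease = 0.5 * g^T H^(-1) g = 1.0559


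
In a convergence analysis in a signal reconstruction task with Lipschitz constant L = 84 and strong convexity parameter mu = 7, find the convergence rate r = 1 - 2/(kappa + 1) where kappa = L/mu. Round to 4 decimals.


Step 1: Compute the condition number.
kappa = L/mu = 84/7 = 12.0
Step 2: Compute the convergence rate.
r = 1 - 2/(kappa + 1) = 1 - 2*mu/(L + mu) = (L - mu)/(L + mu) = 77/91 = 0.8462


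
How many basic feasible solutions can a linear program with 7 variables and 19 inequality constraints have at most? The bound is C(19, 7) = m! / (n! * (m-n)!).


Each vertex corresponds to some choice of n active constraints out of m, so the number of vertices is at most C(m, n) = m! / (n!(m-n)!).
m = 19, n = 7
Numerator: 19 * 18 * 17 * 16 * 15 * 14 * 13
Denominator: 7! = 5040
C(19, 7) = 50388


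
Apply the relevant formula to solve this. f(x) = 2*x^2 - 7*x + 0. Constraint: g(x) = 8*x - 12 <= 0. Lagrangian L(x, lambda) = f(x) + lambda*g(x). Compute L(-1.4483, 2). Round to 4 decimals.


Step 1: Evaluate f(x).
f(-1.4483) = 2*(-1.4483)^2 - 7*(-1.4483) + 0 = 14.3332
Step 2: Evaluate g(x).
g(-1.4483) = 8*-1.4483 - 12 = -23.5864
Step 3: Compute Lagrangian.
L = 14.3332 + 2*-23.5864 = -32.8396


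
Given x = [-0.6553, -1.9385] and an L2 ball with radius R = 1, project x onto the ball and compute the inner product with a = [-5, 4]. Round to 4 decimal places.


Step 1: Compute ||x|| (intermediates to 6 decimals).
||x|| = sqrt((-0.6553)^2 + (-1.9385)^2) = 2.046265
Step 2: Project.
Since ||x|| > R, scale = R/||x|| = 1/2.046265 = 0.488695, proj(x) = scale * x
proj(x) = [-0.320242, -0.947335]
Step 3: Dot product.
a^T * proj(x) = -5*(-0.320242) + 4*(-0.947335) = -2.1881


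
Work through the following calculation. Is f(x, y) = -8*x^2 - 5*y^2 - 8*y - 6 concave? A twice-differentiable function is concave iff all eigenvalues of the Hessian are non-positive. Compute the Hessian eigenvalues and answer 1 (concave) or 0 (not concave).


The Hessian of f(x,y) = -8*x^2 - 5*y^2 - 8*y - 6 is:
H = [[-16, 0], [0, -10]]
Trace = -16 - 10 = -26
Determinant = -16*-10 - (0)^2 = 160
Discriminant = (-26)^2 - 4*160 = 36.0
Eigenvalues: lambda_1 = -16.0, lambda_2 = -10.0
The function is concave.

1


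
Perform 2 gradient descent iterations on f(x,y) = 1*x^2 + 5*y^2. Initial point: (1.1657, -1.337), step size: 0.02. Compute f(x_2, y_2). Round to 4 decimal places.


Gradient descent on f(x,y) = 1*x^2 + 5*y^2.
Starting point: (1.1657, -1.337), alpha = 0.02
Step 1: grad_x = 2*1*1.1657 = 2.3314, grad_y = 2*5*-1.337 = -13.37
  x_1 = 1.1657 - 0.02*2.3314 = 1.1191
  y_1 = -1.337 - 0.02*-13.37 = -1.0696
Step 2: grad_x = 2*1*1.1191 = 2.2381, grad_y = 2*5*-1.0696 = -10.696
  x_2 = 1.1191 - 0.02*2.2381 = 1.0743
  y_2 = -1.0696 - 0.02*-10.696 = -0.8557
f(1.0743, -0.8557) = 1*1.0743^2 + 5*(-0.8557)^2 = 4.8151


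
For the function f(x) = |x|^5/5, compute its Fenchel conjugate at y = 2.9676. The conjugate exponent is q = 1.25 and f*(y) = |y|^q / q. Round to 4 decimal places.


The conjugate exponent q satisfies 1/p + 1/q = 1.
p = 5, so q = 5/(5 - 1) = 1.25
|y|^q = 2.9676^1.25 = 3.895
f*(2.9676) = 3.895 / 1.25 = 3.116


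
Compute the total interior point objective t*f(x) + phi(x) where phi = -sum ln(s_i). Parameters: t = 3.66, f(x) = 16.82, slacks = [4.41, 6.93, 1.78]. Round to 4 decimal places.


Step 1: Compute log-barrier.
ln values: [1.4839, 1.9359, 0.5766]
phi = -(1.4839 + 1.9359 + 0.5766) = -3.9963
Step 2: Compute augmented objective.
t*f(x) = 3.66*16.82 = 61.5612
Total = 61.5612 - 3.9963 = 57.5649


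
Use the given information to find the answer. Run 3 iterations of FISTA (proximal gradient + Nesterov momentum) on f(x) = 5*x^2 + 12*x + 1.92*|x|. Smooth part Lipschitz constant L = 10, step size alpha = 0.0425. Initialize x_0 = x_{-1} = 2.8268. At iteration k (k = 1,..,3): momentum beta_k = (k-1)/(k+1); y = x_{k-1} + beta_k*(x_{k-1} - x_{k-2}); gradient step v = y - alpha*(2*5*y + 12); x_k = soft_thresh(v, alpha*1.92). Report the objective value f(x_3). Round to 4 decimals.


FISTA on f(x) = 5*x^2 + 12*x + 1.92*|x|
L = 10, alpha = 0.0425
Iteration 1: beta = 0.0, y = 2.8268 + 0.0*(2.8268 - 2.8268) = 2.8268
  grad(y) = 40.268, v = y - alpha*grad = 1.1154
  prox(v) = soft_thresh(1.1154, 0.0816) = 1.0338
Iteration 2: beta = 0.3333, y = 1.0338 + 0.3333*(1.0338 - 2.8268) = 0.4361
  grad(y) = 16.3615, v = y - alpha*grad = -0.2592
  prox(v) = soft_thresh(-0.2592, 0.0816) = -0.1776
Iteration 3: beta = 0.5, y = -0.1776 + 0.5*(-0.1776 - 1.0338) = -0.7833
  grad(y) = 4.1667, v = y - alpha*grad = -0.9604
  prox(v) = soft_thresh(-0.9604, 0.0816) = -0.8788
f(x_3) = 5*(-0.8788)^2 + 12*(-0.8788) + 1.92*|-0.8788| = -4.9969


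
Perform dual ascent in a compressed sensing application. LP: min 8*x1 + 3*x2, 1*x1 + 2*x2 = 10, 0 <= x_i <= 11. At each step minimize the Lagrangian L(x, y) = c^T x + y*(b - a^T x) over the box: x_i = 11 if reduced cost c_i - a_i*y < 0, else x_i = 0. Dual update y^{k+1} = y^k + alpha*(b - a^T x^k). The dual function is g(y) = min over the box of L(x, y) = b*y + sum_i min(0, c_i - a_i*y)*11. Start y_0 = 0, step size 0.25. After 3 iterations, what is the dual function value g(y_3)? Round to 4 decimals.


Dual ascent for LP: min 8*x1 + 3*x2, 1*x1 + 2*x2 = 10, 0 <= x_i <= 11
Step 1: y^k = 0.0, reduced costs: (8.0, 3.0)
  x^k = (0.0, 0.0), subgradient = b - a^T x = 10.0
  y^{k+1} = 0.0 + 0.25*10.0 = 2.5
Step 2: y^k = 2.5, reduced costs: (5.5, -2.0)
  x^k = (0.0, 11.0), subgradient = b - a^T x = -12.0
  y^{k+1} = 2.5 + 0.25*-12.0 = -0.5
Step 3: y^k = -0.5, reduced costs: (8.5, 4.0)
  x^k = (0.0, 0.0), subgradient = b - a^T x = 10.0
  y^{k+1} = -0.5 + 0.25*10.0 = 2.0
Dual objective at y_3 = 2.0: reduced costs (6.0, -1.0), box minimizer x = (0.0, 11.0)
g(y_3) = b*y + (c1 - a1*y)*x1 + (c2 - a2*y)*x2 = 10*2.0 + 6.0*0.0 + (-1.0)*11.0 = 20.0 + 0.0 - 11.0 = 9.0


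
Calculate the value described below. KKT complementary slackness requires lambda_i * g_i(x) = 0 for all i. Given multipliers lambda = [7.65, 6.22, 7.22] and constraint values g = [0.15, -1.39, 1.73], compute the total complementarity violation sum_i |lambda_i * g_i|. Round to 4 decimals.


KKT complementary slackness check:
lambda_1 * g_1 = 7.65 * 0.15 = 1.1475
lambda_2 * g_2 = 6.22 * -1.39 = -8.6458
lambda_3 * g_3 = 7.22 * 1.73 = 12.4906
Total violation = 1.1475 + 8.6458 + 12.4906 = 22.2839


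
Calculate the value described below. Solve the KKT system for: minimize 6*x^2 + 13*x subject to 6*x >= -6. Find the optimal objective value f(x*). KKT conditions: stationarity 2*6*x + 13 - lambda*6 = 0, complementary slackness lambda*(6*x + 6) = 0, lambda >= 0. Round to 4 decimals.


Step 1: Try lambda = 0 (constraint inactive).
x_unc = -13/(2*6) = -1.0833
Check: 6*-1.0833 = -6.4998 < -6 -- violated!
Step 2: Constraint must be active: 6*x = -6
x* = -6/6 = -1.0
lambda = (2*6*(-1.0) + 13)/6 = 0.1667
Step 3: Compute optimal value.
f(x*) = 6*(-1.0)^2 + 13*(-1.0) = -7.0


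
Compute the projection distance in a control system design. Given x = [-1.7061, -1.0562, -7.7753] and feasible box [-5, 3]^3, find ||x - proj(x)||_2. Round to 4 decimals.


Project each component onto [-5, 3].
clip(-1.7061) = -1.7061, clip(-1.0562) = -1.0562, clip(-7.7753) = -5.0
Projection = [-1.7061, -1.0562, -5.0]
Squared diffs: [0.0, 0.0, 7.7023]
Distance = sqrt(7.7023) = 2.7753


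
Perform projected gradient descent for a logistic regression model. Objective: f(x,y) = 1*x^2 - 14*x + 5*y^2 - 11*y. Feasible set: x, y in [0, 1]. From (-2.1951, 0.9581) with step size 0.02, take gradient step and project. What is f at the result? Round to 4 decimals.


Step 1: Compute gradient at (-2.1951, 0.9581).
grad_x = 2*1*-2.1951 - 14 = -18.3902
grad_y = 2*5*0.9581 - 11 = -1.419
Step 2: Gradient step.
x_raw = -2.1951 - 0.02*-18.3902 = -1.8273
y_raw = 0.9581 - 0.02*-1.419 = 0.9865
Step 3: Project onto [0, 1].
x_proj = clip(-1.8273) = 0.0
y_proj = clip(0.9865) = 0.9865
Step 4: Evaluate f.
f(0.0, 0.9865) = -5.9856


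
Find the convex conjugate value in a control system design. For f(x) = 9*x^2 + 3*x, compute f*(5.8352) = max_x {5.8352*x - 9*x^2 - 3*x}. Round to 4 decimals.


f*(y) = sup_x {y*x - a*x^2 - b*x} = sup_x {(y-b)*x - a*x^2}
FOC: (y - b) - 2a*x = 0 => x* = (y - b)/(2a)
x* = (5.8352 - 3)/(2*9) = 0.1575
f*(5.8352) = (y-b)^2/(4a) = (5.8352 - 3)^2/(4*9)
= 8.0384/36 = 0.2233


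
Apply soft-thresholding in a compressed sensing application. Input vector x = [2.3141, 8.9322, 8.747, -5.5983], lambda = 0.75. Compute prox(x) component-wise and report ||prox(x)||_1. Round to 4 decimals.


Soft-thresholding with lambda = 0.75:
prox(2.3141) = sign(2.3141)*max(|2.3141| - 0.75, 0) = 1.5641
prox(8.9322) = sign(8.9322)*max(|8.9322| - 0.75, 0) = 8.1822
prox(8.747) = sign(8.747)*max(|8.747| - 0.75, 0) = 7.997
prox(-5.5983) = sign(-5.5983)*max(|-5.5983| - 0.75, 0) = -4.8483
prox(x) = [1.5641, 8.1822, 7.997, -4.8483]
||prox(x)||_1 = 1.5641 + 8.1822 + 7.997 + 4.8483 = 22.5916


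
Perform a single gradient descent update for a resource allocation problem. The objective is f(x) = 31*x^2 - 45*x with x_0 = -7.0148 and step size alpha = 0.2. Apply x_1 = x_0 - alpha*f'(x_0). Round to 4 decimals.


We compute the gradient at x_0 and apply the update.
f'(x) = 62*x - 45
f'(-7.0148) = 62*-7.0148 - 45 = -479.9176
x_1 = -7.0148 - 0.2*-479.9176 = 88.9687


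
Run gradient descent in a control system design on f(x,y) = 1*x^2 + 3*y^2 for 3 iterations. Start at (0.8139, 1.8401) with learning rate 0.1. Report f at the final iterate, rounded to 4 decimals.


Gradient descent on f(x,y) = 1*x^2 + 3*y^2.
Starting point: (0.8139, 1.8401), alpha = 0.1
Step 1: grad_x = 2*1*0.8139 = 1.6278, grad_y = 2*3*1.8401 = 11.0406
  x_1 = 0.8139 - 0.1*1.6278 = 0.6511
  y_1 = 1.8401 - 0.1*11.0406 = 0.736
Step 2: grad_x = 2*1*0.6511 = 1.3022, grad_y = 2*3*0.736 = 4.4162
  x_2 = 0.6511 - 0.1*1.3022 = 0.5209
  y_2 = 0.736 - 0.1*4.4162 = 0.2944
Step 3: grad_x = 2*1*0.5209 = 1.0418, grad_y = 2*3*0.2944 = 1.7665
  x_3 = 0.5209 - 0.1*1.0418 = 0.4167
  y_3 = 0.2944 - 0.1*1.7665 = 0.1178
f(0.4167, 0.1178) = 1*0.4167^2 + 3*0.1178^2 = 0.2153


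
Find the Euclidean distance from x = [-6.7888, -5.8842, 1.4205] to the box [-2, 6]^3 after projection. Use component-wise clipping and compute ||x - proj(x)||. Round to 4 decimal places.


Project each component onto [-2, 6].
clip(-6.7888) = -2.0, clip(-5.8842) = -2.0, clip(1.4205) = 1.4205
Projection = [-2.0, -2.0, 1.4205]
Squared diffs: [22.9326, 15.087, 0.0]
Distance = sqrt(38.0196) = 6.166


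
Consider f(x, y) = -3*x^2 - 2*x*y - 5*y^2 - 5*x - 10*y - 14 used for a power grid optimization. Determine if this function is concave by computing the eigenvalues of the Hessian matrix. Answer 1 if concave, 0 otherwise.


The Hessian of f(x,y) = -3*x^2 - 2*x*y - 5*y^2 - 5*x - 10*y - 14 is:
H = [[-6, -2], [-2, -10]]
Trace = -6 - 10 = -16
Determinant = -6*-10 - (-2)^2 = 56
Discriminant = (-16)^2 - 4*56 = 32.0
Eigenvalues: lambda_1 = -10.8284, lambda_2 = -5.1716
The function is concave.

1


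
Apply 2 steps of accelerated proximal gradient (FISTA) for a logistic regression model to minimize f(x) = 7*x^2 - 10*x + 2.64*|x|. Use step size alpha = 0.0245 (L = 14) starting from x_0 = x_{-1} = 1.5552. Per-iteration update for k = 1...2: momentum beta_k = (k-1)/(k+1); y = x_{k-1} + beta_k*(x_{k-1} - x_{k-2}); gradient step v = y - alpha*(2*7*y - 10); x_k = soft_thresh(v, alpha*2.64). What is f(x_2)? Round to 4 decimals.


FISTA on f(x) = 7*x^2 - 10*x + 2.64*|x|
L = 14, alpha = 0.0245
Iteration 1: beta = 0.0, y = 1.5552 + 0.0*(1.5552 - 1.5552) = 1.5552
  grad(y) = 11.7728, v = y - alpha*grad = 1.2668
  prox(v) = soft_thresh(1.2668, 0.0647) = 1.2021
Iteration 2: beta = 0.3333, y = 1.2021 + 0.3333*(1.2021 - 1.5552) = 1.0844
  grad(y) = 5.1813, v = y - alpha*grad = 0.9574
  prox(v) = soft_thresh(0.9574, 0.0647) = 0.8928
f(x_2) = 7*0.8928^2 - 10*0.8928 + 2.64*|0.8928| = -0.9916


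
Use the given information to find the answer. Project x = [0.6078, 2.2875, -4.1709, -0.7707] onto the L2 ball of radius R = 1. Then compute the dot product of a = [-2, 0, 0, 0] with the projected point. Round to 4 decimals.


Step 1: Compute ||x|| (intermediates to 6 decimals).
||x|| = sqrt(0.6078^2 + 2.2875^2 + (-4.1709)^2 + (-0.7707)^2) = 4.857207
Step 2: Project.
Since ||x|| > R, scale = R/||x|| = 1/4.857207 = 0.20588, proj(x) = scale * x
proj(x) = [0.125134, 0.470951, -0.858705, -0.158672]
Step 3: Dot product.
a^T * proj(x) = -2*0.125134 + 0*0.470951 + 0*(-0.858705) + 0*(-0.158672) = -0.2503


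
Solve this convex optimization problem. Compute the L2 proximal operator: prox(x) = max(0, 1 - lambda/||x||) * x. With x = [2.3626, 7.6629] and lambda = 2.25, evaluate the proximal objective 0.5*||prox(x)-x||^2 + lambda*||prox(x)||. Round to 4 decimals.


Step 1: Compute ||x||.
||x|| = 8.0188
Step 2: Compute scaling factor.
scale = max(0, 1 - 2.25/8.0188) = 0.7194
Step 3: prox(x) = [1.6997, 5.5128]
||prox(x)|| = 5.7688
Step 4: Proximal objective.
0.5*||prox-x||^2 = 2.5313
lambda*||prox|| = 12.9798
Total = 15.5112
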